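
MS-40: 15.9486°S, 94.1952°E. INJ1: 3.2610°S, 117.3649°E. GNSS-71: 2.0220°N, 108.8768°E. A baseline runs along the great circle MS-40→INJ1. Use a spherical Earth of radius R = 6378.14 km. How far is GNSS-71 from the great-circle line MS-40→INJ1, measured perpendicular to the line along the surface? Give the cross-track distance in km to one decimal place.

985.2 km

δ₁₃ = central angle MS-40→GNSS-71 = 0.403123 rad  (haversine)
θ₁₃ = bearing MS-40→GNSS-71 = 40.216°,  θ₁₂ = bearing MS-40→INJ1 = 63.307°
dₓₜ = R·arcsin(sin δ₁₃ · sin(θ₁₃ − θ₁₂)) = 6378.14·arcsin(0.39229·sin(-23.091°)) = -985.229 km
|dₓₜ| = 985.229 km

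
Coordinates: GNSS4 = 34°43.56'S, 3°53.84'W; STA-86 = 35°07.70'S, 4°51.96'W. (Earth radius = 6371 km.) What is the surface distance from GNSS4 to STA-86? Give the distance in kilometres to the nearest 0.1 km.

99.0 km

GNSS4: φ = -34.72600°, λ = -3.89733°
STA-86: φ = -35.12833°, λ = -4.86600°
Δφ = -0.4023°,  Δλ = -0.9687°
a = sin²(Δφ/2) + cos φ₁ cos φ₂ sin²(Δλ/2) = 0.000060
c = 2·arcsin(√a) = 0.015538 rad = 0.8903°
d = R·c = 6371 × 0.015538 = 99.0 km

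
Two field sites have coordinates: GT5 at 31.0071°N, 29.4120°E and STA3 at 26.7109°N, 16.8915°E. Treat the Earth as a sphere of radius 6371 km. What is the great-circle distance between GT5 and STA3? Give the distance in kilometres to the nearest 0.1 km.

1308.5 km

Δφ = -4.2962°,  Δλ = -12.5205°
a = sin²(Δφ/2) + cos φ₁ cos φ₂ sin²(Δλ/2) = 0.010509
c = 2·arcsin(√a) = 0.205387 rad = 11.7678°
d = R·c = 6371 × 0.205387 = 1308.5 km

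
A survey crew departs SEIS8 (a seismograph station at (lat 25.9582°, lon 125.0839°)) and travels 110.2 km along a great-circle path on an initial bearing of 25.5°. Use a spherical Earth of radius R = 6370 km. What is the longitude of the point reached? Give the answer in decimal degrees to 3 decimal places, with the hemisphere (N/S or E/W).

125.562°E

δ = d/R = 110.2/6370 = 0.017300 rad
φ₂ = arcsin(sin φ₁ cos δ + cos φ₁ sin δ cos θ)
   = arcsin(0.43772·0.99985 + 0.89911·0.01730·0.90259) = 26.85206°
λ₂ = λ₁ + atan2(sin θ sin δ cos φ₁, cos δ − sin φ₁ sin φ₂) = 125.56218°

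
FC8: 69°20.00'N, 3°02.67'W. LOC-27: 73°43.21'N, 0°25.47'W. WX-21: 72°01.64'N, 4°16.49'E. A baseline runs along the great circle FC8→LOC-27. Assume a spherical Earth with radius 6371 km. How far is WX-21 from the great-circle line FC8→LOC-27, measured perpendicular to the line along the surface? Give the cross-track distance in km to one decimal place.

195.3 km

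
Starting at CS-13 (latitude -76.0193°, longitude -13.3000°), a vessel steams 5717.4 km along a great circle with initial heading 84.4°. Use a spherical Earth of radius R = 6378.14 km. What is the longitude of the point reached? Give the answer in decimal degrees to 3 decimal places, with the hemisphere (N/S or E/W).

60.570°E

δ = d/R = 5717.4/6378.14 = 0.896406 rad
φ₂ = arcsin(sin φ₁ cos δ + cos φ₁ sin δ cos θ)
   = arcsin(-0.97038·0.62442 + 0.24160·0.78109·0.09758) = -35.98050°
λ₂ = λ₁ + atan2(sin θ sin δ cos φ₁, cos δ − sin φ₁ sin φ₂) = 60.56961°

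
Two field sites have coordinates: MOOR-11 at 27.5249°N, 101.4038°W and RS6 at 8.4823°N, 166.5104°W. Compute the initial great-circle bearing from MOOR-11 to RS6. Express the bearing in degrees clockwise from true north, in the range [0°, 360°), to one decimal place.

266.1°

Δλ = -65.1066°
y = sin Δλ · cos φ₂ = -0.897170
x = cos φ₁ sin φ₂ − sin φ₁ cos φ₂ cos Δλ = -0.061591
θ = atan2(y, x) = -93.9272° → 266.0728° (mod 360°)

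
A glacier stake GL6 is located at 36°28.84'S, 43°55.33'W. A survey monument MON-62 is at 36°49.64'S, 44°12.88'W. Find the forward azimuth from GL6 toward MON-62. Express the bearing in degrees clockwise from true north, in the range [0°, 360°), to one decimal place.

214.0°

GL6: φ = -36.48067°, λ = -43.92217°
MON-62: φ = -36.82733°, λ = -44.21467°
Δλ = -0.2925°
y = sin Δλ · cos φ₂ = -0.004086
x = cos φ₁ sin φ₂ − sin φ₁ cos φ₂ cos Δλ = -0.006057
θ = atan2(y, x) = -145.9930° → 214.0070° (mod 360°)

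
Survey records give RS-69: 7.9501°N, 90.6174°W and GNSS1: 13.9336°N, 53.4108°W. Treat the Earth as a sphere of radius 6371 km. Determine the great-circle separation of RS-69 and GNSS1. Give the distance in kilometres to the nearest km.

4111 km

Δφ = 5.9835°,  Δλ = 37.2066°
a = sin²(Δφ/2) + cos φ₁ cos φ₂ sin²(Δλ/2) = 0.100550
c = 2·arcsin(√a) = 0.645332 rad = 36.9748°
d = R·c = 6371 × 0.645332 = 4111.4 km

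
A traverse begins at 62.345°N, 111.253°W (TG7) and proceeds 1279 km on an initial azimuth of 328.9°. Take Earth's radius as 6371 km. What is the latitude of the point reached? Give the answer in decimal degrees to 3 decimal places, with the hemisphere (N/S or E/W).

71.302°N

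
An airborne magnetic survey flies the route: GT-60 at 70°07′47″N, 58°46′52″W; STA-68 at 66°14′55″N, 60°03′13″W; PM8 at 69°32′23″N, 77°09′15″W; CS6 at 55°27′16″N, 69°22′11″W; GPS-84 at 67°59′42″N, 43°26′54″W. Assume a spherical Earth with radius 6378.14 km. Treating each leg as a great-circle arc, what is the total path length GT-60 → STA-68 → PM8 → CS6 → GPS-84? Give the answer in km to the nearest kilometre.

GT-60: φ = +70.12972°, λ = -58.78111°
STA-68: φ = +66.24861°, λ = -60.05361°
PM8: φ = +69.53972°, λ = -77.15417°
CS6: φ = +55.45444°, λ = -69.36972°
GPS-84: φ = +67.99500°, λ = -43.44833°
GT-60→STA-68: c = 0.068235 rad, d = 435.21 km
STA-68→PM8: c = 0.125570 rad, d = 800.91 km
PM8→CS6: c = 0.253231 rad, d = 1615.15 km
CS6→GPS-84: c = 0.301922 rad, d = 1925.70 km
Total = 435.21 + 800.91 + 1615.15 + 1925.70 = 4776.96 km

4777 km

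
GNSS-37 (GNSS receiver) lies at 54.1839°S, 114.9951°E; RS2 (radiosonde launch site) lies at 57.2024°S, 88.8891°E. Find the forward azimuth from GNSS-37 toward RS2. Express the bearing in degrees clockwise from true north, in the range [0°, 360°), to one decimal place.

Δλ = -26.1060°
y = sin Δλ · cos φ₂ = -0.238354
x = cos φ₁ sin φ₂ − sin φ₁ cos φ₂ cos Δλ = -0.097469
θ = atan2(y, x) = -112.2409° → 247.7591° (mod 360°)

247.8°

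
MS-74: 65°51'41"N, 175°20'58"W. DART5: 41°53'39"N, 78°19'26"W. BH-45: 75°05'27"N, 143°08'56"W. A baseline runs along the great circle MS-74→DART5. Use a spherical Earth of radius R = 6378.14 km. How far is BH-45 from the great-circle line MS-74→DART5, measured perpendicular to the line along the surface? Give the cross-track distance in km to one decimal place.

751.0 km

MS-74: φ = +65.86139°, λ = -175.34944°
DART5: φ = +41.89417°, λ = -78.32389°
BH-45: φ = +75.09083°, λ = -143.14889°
δ₁₃ = central angle MS-74→BH-45 = 0.241959 rad  (haversine)
θ₁₃ = bearing MS-74→BH-45 = 34.904°,  θ₁₂ = bearing MS-74→DART5 = 64.262°
dₓₜ = R·arcsin(sin δ₁₃ · sin(θ₁₃ − θ₁₂)) = 6378.14·arcsin(0.23961·sin(-29.357°)) = -750.960 km
|dₓₜ| = 750.960 km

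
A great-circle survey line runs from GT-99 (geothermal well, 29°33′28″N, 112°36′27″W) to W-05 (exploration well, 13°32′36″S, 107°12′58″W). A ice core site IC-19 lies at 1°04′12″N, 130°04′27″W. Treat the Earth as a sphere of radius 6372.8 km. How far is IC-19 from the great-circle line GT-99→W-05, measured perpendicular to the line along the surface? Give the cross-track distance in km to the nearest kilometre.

GT-99: φ = +29.55778°, λ = -112.60750°
W-05: φ = -13.54333°, λ = -107.21611°
IC-19: φ = +1.07000°, λ = -130.07417°
δ₁₃ = central angle GT-99→IC-19 = 0.575688 rad  (haversine)
θ₁₃ = bearing GT-99→IC-19 = 213.452°,  θ₁₂ = bearing GT-99→W-05 = 172.362°
dₓₜ = R·arcsin(sin δ₁₃ · sin(θ₁₃ − θ₁₂)) = 6372.8·arcsin(0.54441·sin(41.090°)) = 2331.937 km
|dₓₜ| = 2331.937 km

2332 km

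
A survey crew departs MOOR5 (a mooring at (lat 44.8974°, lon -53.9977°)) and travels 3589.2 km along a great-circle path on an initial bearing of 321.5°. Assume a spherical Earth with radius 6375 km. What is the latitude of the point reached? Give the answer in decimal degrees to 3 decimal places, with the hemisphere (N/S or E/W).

δ = d/R = 3589.2/6375 = 0.563012 rad
φ₂ = arcsin(sin φ₁ cos δ + cos φ₁ sin δ cos θ)
   = arcsin(0.70584·0.84565 + 0.70837·0.53374·0.78261) = 63.22534°
λ₂ = λ₁ + atan2(sin θ sin δ cos φ₁, cos δ − sin φ₁ sin φ₂) = -101.52171°

63.225°N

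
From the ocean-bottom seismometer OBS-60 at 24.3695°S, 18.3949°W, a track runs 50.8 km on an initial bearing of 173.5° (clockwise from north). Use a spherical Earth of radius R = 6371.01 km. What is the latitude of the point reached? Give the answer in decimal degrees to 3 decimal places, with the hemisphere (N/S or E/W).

δ = d/R = 50.8/6371.01 = 0.007974 rad
φ₂ = arcsin(sin φ₁ cos δ + cos φ₁ sin δ cos θ)
   = arcsin(-0.41262·0.99997 + 0.91090·0.00797·-0.99357) = -24.82341°
λ₂ = λ₁ + atan2(sin θ sin δ cos φ₁, cos δ − sin φ₁ sin φ₂) = -18.33792°

24.823°S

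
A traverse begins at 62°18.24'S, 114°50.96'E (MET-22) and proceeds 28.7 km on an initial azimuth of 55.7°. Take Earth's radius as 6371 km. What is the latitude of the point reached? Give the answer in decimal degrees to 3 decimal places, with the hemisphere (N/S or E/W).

62.158°S

MET-22: φ = -62.30400°, λ = +114.84933°
δ = d/R = 28.7/6371 = 0.004505 rad
φ₂ = arcsin(sin φ₁ cos δ + cos φ₁ sin δ cos θ)
   = arcsin(-0.88543·0.99999 + 0.46478·0.00450·0.56353) = -62.15780°
λ₂ = λ₁ + atan2(sin θ sin δ cos φ₁, cos δ − sin φ₁ sin φ₂) = 115.30587°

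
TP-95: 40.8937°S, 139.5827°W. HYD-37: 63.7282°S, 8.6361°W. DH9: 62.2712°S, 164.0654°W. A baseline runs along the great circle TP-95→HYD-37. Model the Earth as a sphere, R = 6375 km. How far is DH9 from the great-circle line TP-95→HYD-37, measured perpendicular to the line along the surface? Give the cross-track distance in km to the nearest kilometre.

2082 km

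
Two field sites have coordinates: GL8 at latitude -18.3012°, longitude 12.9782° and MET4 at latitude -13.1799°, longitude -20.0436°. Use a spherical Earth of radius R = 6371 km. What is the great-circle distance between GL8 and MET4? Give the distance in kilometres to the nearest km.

Δφ = 5.1213°,  Δλ = -33.0218°
a = sin²(Δφ/2) + cos φ₁ cos φ₂ sin²(Δλ/2) = 0.076659
c = 2·arcsin(√a) = 0.561078 rad = 32.1474°
d = R·c = 6371 × 0.561078 = 3574.6 km

3575 km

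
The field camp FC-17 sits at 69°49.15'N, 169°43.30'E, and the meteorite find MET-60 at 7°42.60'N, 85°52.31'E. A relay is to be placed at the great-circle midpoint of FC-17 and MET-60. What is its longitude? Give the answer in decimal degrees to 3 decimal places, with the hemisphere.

FC-17: φ = +69.81917°, λ = +169.72167°
MET-60: φ = +7.71000°, λ = +85.87183°
Bx = cos φ₂ cos Δλ = 0.106166,  By = cos φ₂ sin Δλ = -0.985256
φₘ = atan2(sin φ₁ + sin φ₂, √((cos φ₁ + Bx)² + By²)) = 44.71123°
λₘ = λ₁ + atan2(By, cos φ₁ + Bx) = 104.32478°

104.325°E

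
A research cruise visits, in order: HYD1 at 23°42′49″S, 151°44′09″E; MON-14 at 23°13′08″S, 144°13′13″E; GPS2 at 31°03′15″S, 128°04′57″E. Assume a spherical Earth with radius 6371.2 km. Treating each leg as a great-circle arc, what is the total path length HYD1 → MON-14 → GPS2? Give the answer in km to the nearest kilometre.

HYD1: φ = -23.71361°, λ = +151.73583°
MON-14: φ = -23.21889°, λ = +144.22028°
GPS2: φ = -31.05417°, λ = +128.08250°
HYD1→MON-14: c = 0.120618 rad, d = 768.48 km
MON-14→GPS2: c = 0.285071 rad, d = 1816.25 km
Total = 768.48 + 1816.25 = 2584.73 km

2585 km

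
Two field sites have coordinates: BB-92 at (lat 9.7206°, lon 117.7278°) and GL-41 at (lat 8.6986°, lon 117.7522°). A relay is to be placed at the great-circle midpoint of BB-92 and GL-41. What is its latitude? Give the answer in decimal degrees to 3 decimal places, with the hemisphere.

Bx = cos φ₂ cos Δλ = 0.988497,  By = cos φ₂ sin Δλ = 0.000421
φₘ = atan2(sin φ₁ + sin φ₂, √((cos φ₁ + Bx)² + By²)) = 9.20960°
λₘ = λ₁ + atan2(By, cos φ₁ + Bx) = 117.74002°

9.210°N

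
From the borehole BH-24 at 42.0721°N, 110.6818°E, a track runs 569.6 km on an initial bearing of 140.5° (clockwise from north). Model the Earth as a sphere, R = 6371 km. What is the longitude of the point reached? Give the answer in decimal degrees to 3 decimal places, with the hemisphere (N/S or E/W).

114.817°E

δ = d/R = 569.6/6371 = 0.089405 rad
φ₂ = arcsin(sin φ₁ cos δ + cos φ₁ sin δ cos θ)
   = arcsin(0.67007·0.99601 + 0.74230·0.08929·-0.77162) = 38.04265°
λ₂ = λ₁ + atan2(sin θ sin δ cos φ₁, cos δ − sin φ₁ sin φ₂) = 114.81717°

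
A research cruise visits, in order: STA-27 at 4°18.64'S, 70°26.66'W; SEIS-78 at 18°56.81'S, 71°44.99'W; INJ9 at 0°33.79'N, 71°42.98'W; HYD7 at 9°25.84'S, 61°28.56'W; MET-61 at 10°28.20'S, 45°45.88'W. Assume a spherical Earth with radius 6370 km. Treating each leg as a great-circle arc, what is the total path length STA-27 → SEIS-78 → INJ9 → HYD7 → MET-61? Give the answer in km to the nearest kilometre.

STA-27: φ = -4.31067°, λ = -70.44433°
SEIS-78: φ = -18.94683°, λ = -71.74983°
INJ9: φ = +0.56317°, λ = -71.71633°
HYD7: φ = -9.43067°, λ = -61.47600°
MET-61: φ = -10.47000°, λ = -45.76467°
STA-27→SEIS-78: c = 0.256416 rad, d = 1633.37 km
SEIS-78→INJ9: c = 0.340514 rad, d = 2169.08 km
INJ9→HYD7: c = 0.249187 rad, d = 1587.32 km
HYD7→MET-61: c = 0.270669 rad, d = 1724.16 km
Total = 1633.37 + 2169.08 + 1587.32 + 1724.16 = 7113.93 km

7114 km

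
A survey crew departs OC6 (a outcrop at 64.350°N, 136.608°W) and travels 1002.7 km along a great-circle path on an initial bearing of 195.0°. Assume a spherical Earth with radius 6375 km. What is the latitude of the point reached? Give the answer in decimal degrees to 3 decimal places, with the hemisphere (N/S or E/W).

55.572°N

δ = d/R = 1002.7/6375 = 0.157286 rad
φ₂ = arcsin(sin φ₁ cos δ + cos φ₁ sin δ cos θ)
   = arcsin(0.90146·0.98766 + 0.43287·0.15664·-0.96593) = 55.57160°
λ₂ = λ₁ + atan2(sin θ sin δ cos φ₁, cos δ − sin φ₁ sin φ₂) = -140.72000°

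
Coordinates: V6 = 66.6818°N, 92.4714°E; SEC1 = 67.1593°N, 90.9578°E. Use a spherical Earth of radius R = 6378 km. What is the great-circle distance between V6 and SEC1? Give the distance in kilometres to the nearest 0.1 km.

Δφ = 0.4775°,  Δλ = -1.5136°
a = sin²(Δφ/2) + cos φ₁ cos φ₂ sin²(Δλ/2) = 0.000044
c = 2·arcsin(√a) = 0.013292 rad = 0.7616°
d = R·c = 6378 × 0.013292 = 84.8 km

84.8 km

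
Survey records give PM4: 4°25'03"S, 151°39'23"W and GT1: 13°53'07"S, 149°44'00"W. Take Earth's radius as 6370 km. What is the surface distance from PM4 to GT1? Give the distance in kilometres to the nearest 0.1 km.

1073.5 km

PM4: φ = -4.41750°, λ = -151.65639°
GT1: φ = -13.88528°, λ = -149.73333°
Δφ = -9.4678°,  Δλ = 1.9231°
a = sin²(Δφ/2) + cos φ₁ cos φ₂ sin²(Δλ/2) = 0.007083
c = 2·arcsin(√a) = 0.168526 rad = 9.6558°
d = R·c = 6370 × 0.168526 = 1073.5 km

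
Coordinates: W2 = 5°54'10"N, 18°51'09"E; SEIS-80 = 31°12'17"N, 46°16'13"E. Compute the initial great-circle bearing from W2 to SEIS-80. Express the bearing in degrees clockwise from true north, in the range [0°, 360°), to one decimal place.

42.0°

W2: φ = +5.90278°, λ = +18.85250°
SEIS-80: φ = +31.20472°, λ = +46.27028°
Δλ = 27.4178°
y = sin Δλ · cos φ₂ = 0.393854
x = cos φ₁ sin φ₂ − sin φ₁ cos φ₂ cos Δλ = 0.437269
θ = atan2(y, x) = 42.0098° → 42.0098° (mod 360°)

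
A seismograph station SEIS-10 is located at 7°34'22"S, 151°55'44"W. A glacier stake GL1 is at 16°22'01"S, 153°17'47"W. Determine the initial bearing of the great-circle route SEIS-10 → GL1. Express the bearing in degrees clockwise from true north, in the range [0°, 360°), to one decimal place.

SEIS-10: φ = -7.57278°, λ = -151.92889°
GL1: φ = -16.36694°, λ = -153.29639°
Δλ = -1.3675°
y = sin Δλ · cos φ₂ = -0.022898
x = cos φ₁ sin φ₂ − sin φ₁ cos φ₂ cos Δλ = -0.152921
θ = atan2(y, x) = -171.4840° → 188.5160° (mod 360°)

188.5°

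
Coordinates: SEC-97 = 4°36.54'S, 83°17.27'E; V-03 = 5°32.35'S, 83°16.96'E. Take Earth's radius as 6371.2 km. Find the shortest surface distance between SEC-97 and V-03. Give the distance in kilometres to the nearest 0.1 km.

SEC-97: φ = -4.60900°, λ = +83.28783°
V-03: φ = -5.53917°, λ = +83.28267°
Δφ = -0.9302°,  Δλ = -0.0052°
a = sin²(Δφ/2) + cos φ₁ cos φ₂ sin²(Δλ/2) = 0.000066
c = 2·arcsin(√a) = 0.016235 rad = 0.9302°
d = R·c = 6371.2 × 0.016235 = 103.4 km

103.4 km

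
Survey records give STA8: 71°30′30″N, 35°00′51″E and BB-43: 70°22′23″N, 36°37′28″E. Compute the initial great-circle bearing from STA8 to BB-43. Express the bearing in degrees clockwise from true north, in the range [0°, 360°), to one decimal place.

STA8: φ = +71.50833°, λ = +35.01417°
BB-43: φ = +70.37306°, λ = +36.62444°
Δλ = 1.6103°
y = sin Δλ · cos φ₂ = 0.009439
x = cos φ₁ sin φ₂ − sin φ₁ cos φ₂ cos Δλ = -0.019687
θ = atan2(y, x) = 154.3848° → 154.3848° (mod 360°)

154.4°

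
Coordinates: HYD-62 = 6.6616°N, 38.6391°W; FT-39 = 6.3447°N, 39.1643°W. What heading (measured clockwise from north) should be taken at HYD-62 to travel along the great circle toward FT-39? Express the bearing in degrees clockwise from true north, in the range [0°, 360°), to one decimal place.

238.8°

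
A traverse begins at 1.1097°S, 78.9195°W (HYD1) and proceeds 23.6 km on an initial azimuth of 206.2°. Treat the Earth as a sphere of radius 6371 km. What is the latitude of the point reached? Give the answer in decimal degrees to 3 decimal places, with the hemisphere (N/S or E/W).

δ = d/R = 23.6/6371 = 0.003704 rad
φ₂ = arcsin(sin φ₁ cos δ + cos φ₁ sin δ cos θ)
   = arcsin(-0.01937·0.99999 + 0.99981·0.00370·-0.89726) = -1.30013°
λ₂ = λ₁ + atan2(sin θ sin δ cos φ₁, cos δ − sin φ₁ sin φ₂) = -79.01323°

1.300°S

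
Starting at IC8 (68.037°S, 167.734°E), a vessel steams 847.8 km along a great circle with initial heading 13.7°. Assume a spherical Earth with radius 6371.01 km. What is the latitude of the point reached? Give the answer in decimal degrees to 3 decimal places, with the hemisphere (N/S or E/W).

60.577°S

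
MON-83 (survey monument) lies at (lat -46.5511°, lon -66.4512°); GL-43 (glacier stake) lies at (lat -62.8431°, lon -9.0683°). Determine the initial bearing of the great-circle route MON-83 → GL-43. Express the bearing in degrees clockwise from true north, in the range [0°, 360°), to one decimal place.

Δλ = 57.3829°
y = sin Δλ · cos φ₂ = 0.384446
x = cos φ₁ sin φ₂ − sin φ₁ cos φ₂ cos Δλ = -0.433283
θ = atan2(y, x) = 138.4178° → 138.4178° (mod 360°)

138.4°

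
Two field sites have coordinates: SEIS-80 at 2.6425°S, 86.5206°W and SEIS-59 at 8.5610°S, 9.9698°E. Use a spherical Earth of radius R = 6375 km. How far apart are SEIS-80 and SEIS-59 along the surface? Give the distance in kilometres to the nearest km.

10683 km

Δφ = -5.9185°,  Δλ = 96.4904°
a = sin²(Δφ/2) + cos φ₁ cos φ₂ sin²(Δλ/2) = 0.552398
c = 2·arcsin(√a) = 1.675784 rad = 96.0154°
d = R·c = 6375 × 1.675784 = 10683.1 km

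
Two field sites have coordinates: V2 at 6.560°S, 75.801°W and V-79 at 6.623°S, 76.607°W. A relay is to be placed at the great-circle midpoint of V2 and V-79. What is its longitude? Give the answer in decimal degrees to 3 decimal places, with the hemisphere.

Bx = cos φ₂ cos Δλ = 0.993228,  By = cos φ₂ sin Δλ = -0.013973
φₘ = atan2(sin φ₁ + sin φ₂, √((cos φ₁ + Bx)² + By²)) = -6.59166°
λₘ = λ₁ + atan2(By, cos φ₁ + Bx) = -76.20397°

76.204°W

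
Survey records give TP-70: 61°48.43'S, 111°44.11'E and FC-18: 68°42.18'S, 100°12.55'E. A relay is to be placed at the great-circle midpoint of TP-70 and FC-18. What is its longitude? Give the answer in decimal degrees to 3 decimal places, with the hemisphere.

TP-70: φ = -61.80717°, λ = +111.73517°
FC-18: φ = -68.70300°, λ = +100.20917°
Bx = cos φ₂ cos Δλ = 0.355878,  By = cos φ₂ sin Δλ = -0.072572
φₘ = atan2(sin φ₁ + sin φ₂, √((cos φ₁ + Bx)² + By²)) = -65.36338°
λₘ = λ₁ + atan2(By, cos φ₁ + Bx) = 106.72803°

106.728°E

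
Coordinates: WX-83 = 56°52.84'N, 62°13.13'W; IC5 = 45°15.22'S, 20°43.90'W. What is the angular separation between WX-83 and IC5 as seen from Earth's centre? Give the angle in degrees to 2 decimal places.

WX-83: φ = +56.88067°, λ = -62.21883°
IC5: φ = -45.25367°, λ = -20.73167°
Δφ = -102.1343°,  Δλ = 41.4872°
a = sin²(Δφ/2) + cos φ₁ cos φ₂ sin²(Δλ/2) = 0.653354
c = 2·arcsin(√a) = 1.882529 rad = 107.8610°

107.86°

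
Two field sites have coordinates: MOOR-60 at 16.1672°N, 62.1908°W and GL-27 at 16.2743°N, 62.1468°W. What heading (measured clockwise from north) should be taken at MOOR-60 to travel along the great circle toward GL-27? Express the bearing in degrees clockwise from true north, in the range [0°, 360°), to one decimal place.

Δλ = 0.0440°
y = sin Δλ · cos φ₂ = 0.000737
x = cos φ₁ sin φ₂ − sin φ₁ cos φ₂ cos Δλ = 0.001869
θ = atan2(y, x) = 21.5219° → 21.5219° (mod 360°)

21.5°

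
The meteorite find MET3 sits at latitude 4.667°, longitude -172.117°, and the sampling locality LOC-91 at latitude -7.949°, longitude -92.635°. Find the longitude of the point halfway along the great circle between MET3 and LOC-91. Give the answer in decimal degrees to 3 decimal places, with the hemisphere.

Bx = cos φ₂ cos Δλ = 0.180790,  By = cos φ₂ sin Δλ = 0.973751
φₘ = atan2(sin φ₁ + sin φ₂, √((cos φ₁ + Bx)² + By²)) = -2.13369°
λₘ = λ₁ + atan2(By, cos φ₁ + Bx) = -132.52686°

132.527°W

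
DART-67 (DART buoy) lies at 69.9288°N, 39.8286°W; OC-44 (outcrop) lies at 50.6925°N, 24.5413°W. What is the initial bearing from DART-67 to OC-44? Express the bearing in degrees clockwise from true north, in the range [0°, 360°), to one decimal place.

Δλ = 15.2873°
y = sin Δλ · cos φ₂ = 0.167023
x = cos φ₁ sin φ₂ − sin φ₁ cos φ₂ cos Δλ = -0.308411
θ = atan2(y, x) = 151.5617° → 151.5617° (mod 360°)

151.6°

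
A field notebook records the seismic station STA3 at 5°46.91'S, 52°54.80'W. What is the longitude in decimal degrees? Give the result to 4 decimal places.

52.9133°W

52° + 54.80′/60 = 52 + 0.91333 = 52.9133°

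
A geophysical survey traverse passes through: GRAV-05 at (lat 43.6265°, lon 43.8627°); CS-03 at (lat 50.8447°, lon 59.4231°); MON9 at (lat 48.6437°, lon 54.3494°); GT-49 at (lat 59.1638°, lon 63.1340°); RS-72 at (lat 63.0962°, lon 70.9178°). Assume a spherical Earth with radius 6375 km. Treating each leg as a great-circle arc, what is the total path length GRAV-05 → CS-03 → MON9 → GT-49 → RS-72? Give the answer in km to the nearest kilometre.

GRAV-05→CS-03: c = 0.222618 rad, d = 1419.19 km
CS-03→MON9: c = 0.068897 rad, d = 439.22 km
MON9→GT-49: c = 0.204227 rad, d = 1301.95 km
GT-49→RS-72: c = 0.094813 rad, d = 604.43 km
Total = 1419.19 + 439.22 + 1301.95 + 604.43 = 3764.79 km

3765 km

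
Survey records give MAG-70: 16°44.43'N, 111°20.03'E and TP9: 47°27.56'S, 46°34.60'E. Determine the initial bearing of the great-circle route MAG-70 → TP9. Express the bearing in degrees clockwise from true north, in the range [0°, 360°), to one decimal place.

217.8°

MAG-70: φ = +16.74050°, λ = +111.33383°
TP9: φ = -47.45933°, λ = +46.57667°
Δλ = -64.7572°
y = sin Δλ · cos φ₂ = -0.611550
x = cos φ₁ sin φ₂ − sin φ₁ cos φ₂ cos Δλ = -0.788622
θ = atan2(y, x) = -142.2076° → 217.7924° (mod 360°)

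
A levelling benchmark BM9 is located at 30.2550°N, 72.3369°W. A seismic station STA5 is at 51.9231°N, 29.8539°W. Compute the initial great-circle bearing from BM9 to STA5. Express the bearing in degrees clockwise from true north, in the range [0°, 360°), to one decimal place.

Δλ = 42.4830°
y = sin Δλ · cos φ₂ = 0.416514
x = cos φ₁ sin φ₂ − sin φ₁ cos φ₂ cos Δλ = 0.450804
θ = atan2(y, x) = 42.7360° → 42.7360° (mod 360°)

42.7°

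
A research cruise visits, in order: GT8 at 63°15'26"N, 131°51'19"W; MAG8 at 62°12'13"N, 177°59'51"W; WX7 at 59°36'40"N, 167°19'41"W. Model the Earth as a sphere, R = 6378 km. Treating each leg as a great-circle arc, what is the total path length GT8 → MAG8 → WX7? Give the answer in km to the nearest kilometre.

2950 km

GT8: φ = +63.25722°, λ = -131.85528°
MAG8: φ = +62.20361°, λ = -177.99750°
WX7: φ = +59.61111°, λ = -167.32806°
GT8→MAG8: c = 0.361458 rad, d = 2305.38 km
MAG8→WX7: c = 0.101056 rad, d = 644.54 km
Total = 2305.38 + 644.54 = 2949.92 km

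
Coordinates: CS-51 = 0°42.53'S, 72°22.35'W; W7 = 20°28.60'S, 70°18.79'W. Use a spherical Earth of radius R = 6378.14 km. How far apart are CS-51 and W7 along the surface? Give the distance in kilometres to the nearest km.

2212 km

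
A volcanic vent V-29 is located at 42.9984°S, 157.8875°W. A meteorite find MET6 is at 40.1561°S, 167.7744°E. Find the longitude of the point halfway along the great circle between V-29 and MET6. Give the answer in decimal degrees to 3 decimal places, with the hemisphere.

175.446°W

Bx = cos φ₂ cos Δλ = 0.631092,  By = cos φ₂ sin Δλ = -0.431117
φₘ = atan2(sin φ₁ + sin φ₂, √((cos φ₁ + Bx)² + By²)) = -42.87629°
λₘ = λ₁ + atan2(By, cos φ₁ + Bx) = -175.44614°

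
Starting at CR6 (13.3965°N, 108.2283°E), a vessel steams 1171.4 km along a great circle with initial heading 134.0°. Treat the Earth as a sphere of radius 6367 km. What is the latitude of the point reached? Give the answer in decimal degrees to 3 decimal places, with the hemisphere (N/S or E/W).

δ = d/R = 1171.4/6367 = 0.183980 rad
φ₂ = arcsin(sin φ₁ cos δ + cos φ₁ sin δ cos θ)
   = arcsin(0.23169·0.98312 + 0.97279·0.18294·-0.69466) = 5.97836°
λ₂ = λ₁ + atan2(sin θ sin δ cos φ₁, cos δ − sin φ₁ sin φ₂) = 115.83188°

5.978°N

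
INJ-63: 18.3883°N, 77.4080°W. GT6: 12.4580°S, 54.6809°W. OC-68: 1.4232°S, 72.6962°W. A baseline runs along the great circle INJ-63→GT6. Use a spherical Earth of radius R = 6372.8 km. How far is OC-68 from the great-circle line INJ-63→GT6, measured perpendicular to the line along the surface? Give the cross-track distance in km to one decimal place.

904.2 km

δ₁₃ = central angle INJ-63→OC-68 = 0.355114 rad  (haversine)
θ₁₃ = bearing INJ-63→OC-68 = 166.339°,  θ₁₂ = bearing INJ-63→GT6 = 142.341°
dₓₜ = R·arcsin(sin δ₁₃ · sin(θ₁₃ − θ₁₂)) = 6372.8·arcsin(0.34770·sin(23.998°)) = 904.210 km
|dₓₜ| = 904.210 km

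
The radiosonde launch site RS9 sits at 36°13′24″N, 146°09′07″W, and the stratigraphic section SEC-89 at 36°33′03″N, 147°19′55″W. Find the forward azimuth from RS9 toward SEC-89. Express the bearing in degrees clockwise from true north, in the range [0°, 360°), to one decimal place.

289.4°

RS9: φ = +36.22333°, λ = -146.15194°
SEC-89: φ = +36.55083°, λ = -147.33194°
Δλ = -1.1800°
y = sin Δλ · cos φ₂ = -0.016543
x = cos φ₁ sin φ₂ − sin φ₁ cos φ₂ cos Δλ = 0.005817
θ = atan2(y, x) = -70.6284° → 289.3716° (mod 360°)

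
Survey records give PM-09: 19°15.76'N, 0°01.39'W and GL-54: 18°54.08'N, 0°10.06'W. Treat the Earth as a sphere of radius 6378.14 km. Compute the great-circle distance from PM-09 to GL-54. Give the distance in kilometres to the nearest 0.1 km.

43.0 km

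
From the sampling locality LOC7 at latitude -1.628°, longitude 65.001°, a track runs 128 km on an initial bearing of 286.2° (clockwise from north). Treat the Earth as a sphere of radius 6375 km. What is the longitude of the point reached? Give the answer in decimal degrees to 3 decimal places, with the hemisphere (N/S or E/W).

63.896°E

δ = d/R = 128/6375 = 0.020078 rad
φ₂ = arcsin(sin φ₁ cos δ + cos φ₁ sin δ cos θ)
   = arcsin(-0.02841·0.99980 + 0.99960·0.02008·0.27899) = -1.30676°
λ₂ = λ₁ + atan2(sin θ sin δ cos φ₁, cos δ − sin φ₁ sin φ₂) = 63.89599°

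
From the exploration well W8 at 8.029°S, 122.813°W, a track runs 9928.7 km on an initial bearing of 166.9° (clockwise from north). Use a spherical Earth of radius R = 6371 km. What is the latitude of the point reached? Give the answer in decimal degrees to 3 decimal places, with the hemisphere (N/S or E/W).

δ = d/R = 9928.7/6371 = 1.558421 rad
φ₂ = arcsin(sin φ₁ cos δ + cos φ₁ sin δ cos θ)
   = arcsin(-0.13967·0.01238 + 0.99020·0.99992·-0.97398) = -75.03488°
λ₂ = λ₁ + atan2(sin θ sin δ cos φ₁, cos δ − sin φ₁ sin φ₂) = -4.17201°

75.035°S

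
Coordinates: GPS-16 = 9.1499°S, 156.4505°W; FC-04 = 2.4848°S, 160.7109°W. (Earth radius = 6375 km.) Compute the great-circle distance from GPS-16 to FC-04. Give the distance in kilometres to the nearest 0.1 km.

Δφ = 6.6651°,  Δλ = -4.2604°
a = sin²(Δφ/2) + cos φ₁ cos φ₂ sin²(Δλ/2) = 0.004742
c = 2·arcsin(√a) = 0.137834 rad = 7.8973°
d = R·c = 6375 × 0.137834 = 878.7 km

878.7 km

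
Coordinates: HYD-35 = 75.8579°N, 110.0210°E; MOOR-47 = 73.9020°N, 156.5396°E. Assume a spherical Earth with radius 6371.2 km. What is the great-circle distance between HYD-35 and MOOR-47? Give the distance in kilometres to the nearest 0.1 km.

Δφ = -1.9559°,  Δλ = 46.5186°
a = sin²(Δφ/2) + cos φ₁ cos φ₂ sin²(Δλ/2) = 0.010856
c = 2·arcsin(√a) = 0.208762 rad = 11.9612°
d = R·c = 6371.2 × 0.208762 = 1330.1 km

1330.1 km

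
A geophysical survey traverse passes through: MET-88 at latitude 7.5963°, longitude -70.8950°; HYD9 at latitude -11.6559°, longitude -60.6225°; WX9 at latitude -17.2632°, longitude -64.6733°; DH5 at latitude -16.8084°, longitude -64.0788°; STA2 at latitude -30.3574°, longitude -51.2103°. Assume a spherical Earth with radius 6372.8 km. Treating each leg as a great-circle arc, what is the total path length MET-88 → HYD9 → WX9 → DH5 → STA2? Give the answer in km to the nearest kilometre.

5261 km

MET-88→HYD9: c = 0.380402 rad, d = 2424.23 km
HYD9→WX9: c = 0.119415 rad, d = 761.01 km
WX9→DH5: c = 0.012705 rad, d = 80.97 km
DH5→STA2: c = 0.312970 rad, d = 1994.50 km
Total = 2424.23 + 761.01 + 80.97 + 1994.50 = 5260.70 km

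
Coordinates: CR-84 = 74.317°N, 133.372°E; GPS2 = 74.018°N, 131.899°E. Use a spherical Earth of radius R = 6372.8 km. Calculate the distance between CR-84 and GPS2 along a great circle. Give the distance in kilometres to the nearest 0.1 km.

Δφ = -0.2990°,  Δλ = -1.4730°
a = sin²(Δφ/2) + cos φ₁ cos φ₂ sin²(Δλ/2) = 0.000019
c = 2·arcsin(√a) = 0.008742 rad = 0.5009°
d = R·c = 6372.8 × 0.008742 = 55.7 km

55.7 km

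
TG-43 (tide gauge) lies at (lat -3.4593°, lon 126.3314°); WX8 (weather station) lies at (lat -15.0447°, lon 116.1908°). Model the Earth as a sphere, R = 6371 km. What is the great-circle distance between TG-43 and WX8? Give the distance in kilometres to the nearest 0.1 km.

1701.0 km

Δφ = -11.5854°,  Δλ = -10.1406°
a = sin²(Δφ/2) + cos φ₁ cos φ₂ sin²(Δλ/2) = 0.017716
c = 2·arcsin(√a) = 0.266995 rad = 15.2977°
d = R·c = 6371 × 0.266995 = 1701.0 km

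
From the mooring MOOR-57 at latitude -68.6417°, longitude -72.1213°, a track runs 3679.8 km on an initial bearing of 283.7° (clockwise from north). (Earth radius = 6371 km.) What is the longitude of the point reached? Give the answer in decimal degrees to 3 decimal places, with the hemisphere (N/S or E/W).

123.384°W

δ = d/R = 3679.8/6371 = 0.577586 rad
φ₂ = arcsin(sin φ₁ cos δ + cos φ₁ sin δ cos θ)
   = arcsin(-0.93132·0.83778 + 0.36420·0.54600·0.23684) = -47.15104°
λ₂ = λ₁ + atan2(sin θ sin δ cos φ₁, cos δ − sin φ₁ sin φ₂) = -123.38399°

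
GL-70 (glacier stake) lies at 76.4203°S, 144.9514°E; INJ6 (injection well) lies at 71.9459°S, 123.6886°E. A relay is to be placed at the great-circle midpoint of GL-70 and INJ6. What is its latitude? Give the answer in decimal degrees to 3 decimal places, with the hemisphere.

74.436°S

Bx = cos φ₂ cos Δλ = 0.288818,  By = cos φ₂ sin Δλ = -0.112389
φₘ = atan2(sin φ₁ + sin φ₂, √((cos φ₁ + Bx)² + By²)) = -74.43639°
λₘ = λ₁ + atan2(By, cos φ₁ + Bx) = 132.83718°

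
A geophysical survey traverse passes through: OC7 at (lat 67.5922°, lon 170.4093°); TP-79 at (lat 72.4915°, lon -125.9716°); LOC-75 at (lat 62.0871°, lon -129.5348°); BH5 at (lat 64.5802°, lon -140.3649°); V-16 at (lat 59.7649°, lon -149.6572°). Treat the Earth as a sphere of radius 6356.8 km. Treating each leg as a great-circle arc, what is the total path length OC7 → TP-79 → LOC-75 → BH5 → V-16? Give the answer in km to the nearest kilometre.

4833 km

OC7→TP-79: c = 0.369185 rad, d = 2346.83 km
TP-79→LOC-75: c = 0.183092 rad, d = 1163.88 km
LOC-75→BH5: c = 0.095174 rad, d = 605.00 km
BH5→V-16: c = 0.112895 rad, d = 717.65 km
Total = 2346.83 + 1163.88 + 605.00 + 717.65 = 4833.37 km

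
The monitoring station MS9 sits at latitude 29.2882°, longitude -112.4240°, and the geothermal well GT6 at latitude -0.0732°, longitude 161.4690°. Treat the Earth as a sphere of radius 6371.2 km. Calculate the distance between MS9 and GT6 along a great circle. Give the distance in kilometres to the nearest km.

Δφ = -29.3614°,  Δλ = -86.1070°
a = sin²(Δφ/2) + cos φ₁ cos φ₂ sin²(Δλ/2) = 0.470705
c = 2·arcsin(√a) = 1.512173 rad = 86.6411°
d = R·c = 6371.2 × 1.512173 = 9634.4 km

9634 km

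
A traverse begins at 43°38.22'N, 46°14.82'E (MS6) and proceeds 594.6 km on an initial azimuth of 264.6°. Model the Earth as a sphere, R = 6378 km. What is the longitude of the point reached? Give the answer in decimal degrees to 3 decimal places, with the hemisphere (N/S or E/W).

38.978°E

MS6: φ = +43.63700°, λ = +46.24700°
δ = d/R = 594.6/6378 = 0.093227 rad
φ₂ = arcsin(sin φ₁ cos δ + cos φ₁ sin δ cos θ)
   = arcsin(0.69009·0.99566 + 0.72373·0.09309·-0.09411) = 42.90228°
λ₂ = λ₁ + atan2(sin θ sin δ cos φ₁, cos δ − sin φ₁ sin φ₂) = 38.97840°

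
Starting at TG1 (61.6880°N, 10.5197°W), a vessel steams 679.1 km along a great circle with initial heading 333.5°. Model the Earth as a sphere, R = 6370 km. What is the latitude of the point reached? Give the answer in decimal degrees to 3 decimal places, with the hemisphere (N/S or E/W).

67.006°N

δ = d/R = 679.1/6370 = 0.106609 rad
φ₂ = arcsin(sin φ₁ cos δ + cos φ₁ sin δ cos θ)
   = arcsin(0.88038·0.99432 + 0.47427·0.10641·0.89493) = 67.00568°
λ₂ = λ₁ + atan2(sin θ sin δ cos φ₁, cos δ − sin φ₁ sin φ₂) = -17.50074°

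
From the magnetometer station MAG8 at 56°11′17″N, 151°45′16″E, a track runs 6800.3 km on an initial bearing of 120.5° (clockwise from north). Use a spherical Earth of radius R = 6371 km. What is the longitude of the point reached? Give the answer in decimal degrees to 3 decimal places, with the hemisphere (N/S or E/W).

MAG8: φ = +56.18806°, λ = +151.75444°
δ = d/R = 6800.3/6371 = 1.067383 rad
φ₂ = arcsin(sin φ₁ cos δ + cos φ₁ sin δ cos θ)
   = arcsin(0.83087·0.48242 + 0.55647·0.87594·-0.50754) = 8.82600°
λ₂ = λ₁ + atan2(sin θ sin δ cos φ₁, cos δ − sin φ₁ sin φ₂) = -158.44693°

158.447°W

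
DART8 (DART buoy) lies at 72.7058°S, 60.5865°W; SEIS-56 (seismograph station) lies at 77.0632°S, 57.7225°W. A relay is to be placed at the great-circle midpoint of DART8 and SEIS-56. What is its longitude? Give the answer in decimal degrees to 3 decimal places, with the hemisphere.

59.356°W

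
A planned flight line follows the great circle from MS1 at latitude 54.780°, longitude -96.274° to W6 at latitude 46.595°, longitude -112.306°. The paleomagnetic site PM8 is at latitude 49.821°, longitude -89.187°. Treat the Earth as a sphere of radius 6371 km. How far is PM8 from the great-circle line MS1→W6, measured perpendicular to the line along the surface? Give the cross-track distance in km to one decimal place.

δ₁₃ = central angle MS1→PM8 = 0.114832 rad  (haversine)
θ₁₃ = bearing MS1→PM8 = 135.996°,  θ₁₂ = bearing MS1→W6 = 237.578°
dₓₜ = R·arcsin(sin δ₁₃ · sin(θ₁₃ − θ₁₂)) = 6371·arcsin(0.11458·sin(-101.582°)) = -716.634 km
|dₓₜ| = 716.634 km

716.6 km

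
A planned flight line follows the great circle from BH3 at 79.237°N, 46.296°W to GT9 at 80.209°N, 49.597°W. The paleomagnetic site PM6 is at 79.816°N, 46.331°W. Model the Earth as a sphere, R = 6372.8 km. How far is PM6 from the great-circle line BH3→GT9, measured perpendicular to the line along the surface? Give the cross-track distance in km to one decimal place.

31.2 km

δ₁₃ = central angle BH3→PM6 = 0.010106 rad  (haversine)
θ₁₃ = bearing BH3→PM6 = 359.388°,  θ₁₂ = bearing BH3→GT9 = 330.406°
dₓₜ = R·arcsin(sin δ₁₃ · sin(θ₁₃ − θ₁₂)) = 6372.8·arcsin(0.01011·sin(28.982°)) = 31.206 km
|dₓₜ| = 31.206 km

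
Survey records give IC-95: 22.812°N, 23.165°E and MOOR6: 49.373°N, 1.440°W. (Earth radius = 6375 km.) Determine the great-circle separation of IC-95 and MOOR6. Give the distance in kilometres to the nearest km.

Δφ = 26.5610°,  Δλ = -24.6050°
a = sin²(Δφ/2) + cos φ₁ cos φ₂ sin²(Δλ/2) = 0.080020
c = 2·arcsin(√a) = 0.573586 rad = 32.8641°
d = R·c = 6375 × 0.573586 = 3656.6 km

3657 km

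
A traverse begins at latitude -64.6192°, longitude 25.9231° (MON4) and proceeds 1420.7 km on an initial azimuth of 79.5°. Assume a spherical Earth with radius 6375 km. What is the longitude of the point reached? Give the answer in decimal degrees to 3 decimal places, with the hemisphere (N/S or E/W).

δ = d/R = 1420.7/6375 = 0.222855 rad
φ₂ = arcsin(sin φ₁ cos δ + cos φ₁ sin δ cos θ)
   = arcsin(-0.90348·0.97527 + 0.42863·0.22101·0.18224) = -59.75420°
λ₂ = λ₁ + atan2(sin θ sin δ cos φ₁, cos δ − sin φ₁ sin φ₂) = 51.48120°

51.481°E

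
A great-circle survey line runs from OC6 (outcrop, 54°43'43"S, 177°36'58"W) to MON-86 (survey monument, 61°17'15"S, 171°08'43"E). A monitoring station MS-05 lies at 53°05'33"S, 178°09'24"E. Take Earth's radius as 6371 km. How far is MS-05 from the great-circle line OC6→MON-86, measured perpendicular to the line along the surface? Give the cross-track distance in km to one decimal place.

OC6: φ = -54.72861°, λ = -177.61611°
MON-86: φ = -61.28750°, λ = +171.14528°
MS-05: φ = -53.09250°, λ = +178.15667°
δ₁₃ = central angle OC6→MS-05 = 0.051988 rad  (haversine)
θ₁₃ = bearing OC6→MS-05 = 301.586°,  θ₁₂ = bearing OC6→MON-86 = 217.563°
dₓₜ = R·arcsin(sin δ₁₃ · sin(θ₁₃ − θ₁₂)) = 6371·arcsin(0.05196·sin(84.023°)) = 329.411 km
|dₓₜ| = 329.411 km

329.4 km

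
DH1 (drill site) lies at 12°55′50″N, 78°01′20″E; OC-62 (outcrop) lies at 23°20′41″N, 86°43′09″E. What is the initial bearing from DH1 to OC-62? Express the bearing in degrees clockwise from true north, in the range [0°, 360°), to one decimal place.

DH1: φ = +12.93056°, λ = +78.02222°
OC-62: φ = +23.34472°, λ = +86.71917°
Δλ = 8.6969°
y = sin Δλ · cos φ₂ = 0.138830
x = cos φ₁ sin φ₂ − sin φ₁ cos φ₂ cos Δλ = 0.183125
θ = atan2(y, x) = 37.1664° → 37.1664° (mod 360°)

37.2°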